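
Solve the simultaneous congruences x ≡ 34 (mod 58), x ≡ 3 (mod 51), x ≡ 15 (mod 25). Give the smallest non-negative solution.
x ≡ 1890 (mod 73950); the representative in [0, 73950) is 1890

The moduli 58, 51, 25 are pairwise coprime, so by the CRT there is a unique solution mod 58·51·25 = 73950.
Solve by successive substitution. Start with x ≡ 34 (mod 58).
  Combine with x ≡ 3 (mod 51): write x = 34 + 58·t and require 34 + 58·t ≡ 3 (mod 51), i.e. 58·t ≡ 3 − 34 ≡ 20 (mod 51). Since 58^(−1) ≡ 22 (mod 51) (58 ≡ 7 (mod 51)), t ≡ 22·20 ≡ 32 (mod 51). So x ≡ 34 + 58·32 = 1890 (mod 2958).
  Combine with x ≡ 15 (mod 25): write x = 1890 + 2958·t and require 1890 + 2958·t ≡ 15 (mod 25), i.e. 2958·t ≡ 15 − 1890 ≡ 0 (mod 25). Since 2958^(−1) ≡ 22 (mod 25) (2958 ≡ 8 (mod 25)), t ≡ 22·0 ≡ 0 (mod 25). So x ≡ 1890 + 2958·0 = 1890 (mod 73950).
Unique solution in [0, 73950): x = 1890.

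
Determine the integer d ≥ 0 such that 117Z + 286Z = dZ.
In the PID Z, (a, b) is generated by gcd(a, b). Compute gcd(286, 117) with the extended Euclidean algorithm, tracking rows (r, s, t) with s·286 + t·117 = r:
  row A: (286, 1, 0)   [1·286 + 0·117 = 286]
  row B: (117, 0, 1)   [0·286 + 1·117 = 117]
  286 = 2·117 + 52   → row C = row A − 2·row B = (52, 1, −2)   [check: 1·286 − 2·117 = 52]
  117 = 2·52 + 13   → row D = row B − 2·row C = (13, −2, 5)   [check: −2·286 + 5·117 = 13]
  52 = 4·13 + 0   → remainder 0, stop. gcd = 13 (last nonzero row D).
So gcd(117, 286) = 13, with Bézout identity −2·286 + 5·117 = 13. Containment (⊇): the Bézout identity exhibits 13 as an element of (117, 286), giving (13) ⊆ (117, 286). Containment (⊆): since 13 | 117 and 13 | 286 (117 = 13·9, 286 = 13·22), every Z-linear combination of 117 and 286 is divisible by 13, so (117, 286) ⊆ (13). Therefore (117, 286) = (13), d = 13.

Final answer: (117, 286) = (13); d = 13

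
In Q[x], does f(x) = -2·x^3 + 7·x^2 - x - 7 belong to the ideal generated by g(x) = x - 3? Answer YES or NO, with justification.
NO

In Q[x] the ideal (g) consists of all multiples of g, so f ∈ (g) iff g | f, i.e. iff the remainder of f on division by g is 0. Divide f by g (g is monic, so eliminate the leading term of the running remainder at each step):
  leading term -2·x^3: subtract (-2·x^2)·g(x) = -2·x^3 + 6·x^2, leaving x^2 - x - 7
  leading term x^2: subtract (x)·g(x) = x^2 - 3·x, leaving 2·x - 7
  leading term 2·x: subtract (2)·g(x) = 2·x - 6, leaving -1
The remainder r(x) = -1 ≠ 0 (and deg r < deg g), so g ∤ f, i.e. f ∉ (g).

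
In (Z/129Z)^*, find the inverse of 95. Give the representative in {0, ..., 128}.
Apply the extended Euclidean algorithm to (129, 95), tracking rows (r, s, t) with s·129 + t·95 = r. Each division r_prev = q·r_cur + r_new produces the new row as (previous row) − q·(current row):
  row A: (129, 1, 0)   [1·129 + 0·95 = 129]
  row B: (95, 0, 1)   [0·129 + 1·95 = 95]
  129 = 1·95 + 34   → row C = row A − 1·row B = (34, 1, −1)   [check: 1·129 − 1·95 = 34]
  95 = 2·34 + 27   → row D = row B − 2·row C = (27, −2, 3)   [check: −2·129 + 3·95 = 27]
  34 = 1·27 + 7   → row E = row C − 1·row D = (7, 3, −4)   [check: 3·129 − 4·95 = 7]
  27 = 3·7 + 6   → row F = row D − 3·row E = (6, −11, 15)   [check: −11·129 + 15·95 = 6]
  7 = 1·6 + 1   → row G = row E − 1·row F = (1, 14, −19)   [check: 14·129 − 19·95 = 1]
  6 = 6·1 + 0   → remainder 0, stop. gcd = 1 (last nonzero row G).
The gcd is 1, so 95 is invertible mod 129. The last nonzero row gives 14·129 − 19·95 = 1, so t = −19. So 95^(−1) ≡ −19 ≡ 110 (mod 129). Verify: 95 · 110 = 10450 ≡ 1 (mod 129). ✓

Final answer: 95^(−1) ≡ 110 (mod 129)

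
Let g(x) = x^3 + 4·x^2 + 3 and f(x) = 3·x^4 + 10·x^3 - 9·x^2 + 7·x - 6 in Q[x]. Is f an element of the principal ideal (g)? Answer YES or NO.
NO

In Q[x] the ideal (g) consists of all multiples of g, so f ∈ (g) iff g | f, i.e. iff the remainder of f on division by g is 0. Divide f by g (g is monic, so eliminate the leading term of the running remainder at each step):
  leading term 3·x^4: subtract (3·x)·g(x) = 3·x^4 + 12·x^3 + 9·x, leaving -2·x^3 - 9·x^2 - 2·x - 6
  leading term -2·x^3: subtract (-2)·g(x) = -2·x^3 - 8·x^2 - 6, leaving -x^2 - 2·x
The remainder r(x) = -x^2 - 2·x ≠ 0 (and deg r < deg g), so g ∤ f, i.e. f ∉ (g).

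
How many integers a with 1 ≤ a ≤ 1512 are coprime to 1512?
432

The number of a ∈ {1, ..., 1512} with gcd(a, 1512) = 1 is by definition Euler's totient φ(1512). φ is multiplicative, with φ(p^e) = p^e − p^(e−1). Factorise 1512 = 2^3 · 3^3 · 7. Then
  φ(1512) = (2^3 − 2^2) · (3^3 − 3^2) · (7 − 1) = 4 · 18 · 6 = 432.
So there are 432 such integers.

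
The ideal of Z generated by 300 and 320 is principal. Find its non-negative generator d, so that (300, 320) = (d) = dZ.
In the PID Z, (a, b) is generated by gcd(a, b). Compute gcd(320, 300) with the extended Euclidean algorithm, tracking rows (r, s, t) with s·320 + t·300 = r:
  row A: (320, 1, 0)   [1·320 + 0·300 = 320]
  row B: (300, 0, 1)   [0·320 + 1·300 = 300]
  320 = 1·300 + 20   → row C = row A − 1·row B = (20, 1, −1)   [check: 1·320 − 1·300 = 20]
  300 = 15·20 + 0   → remainder 0, stop. gcd = 20 (last nonzero row C).
So gcd(300, 320) = 20, with Bézout identity 1·320 − 1·300 = 20. Containment (⊇): the Bézout identity exhibits 20 as an element of (300, 320), giving (20) ⊆ (300, 320). Containment (⊆): since 20 | 300 and 20 | 320 (300 = 20·15, 320 = 20·16), every Z-linear combination of 300 and 320 is divisible by 20, so (300, 320) ⊆ (20). Therefore (300, 320) = (20), d = 20.

Final answer: (300, 320) = (20); d = 20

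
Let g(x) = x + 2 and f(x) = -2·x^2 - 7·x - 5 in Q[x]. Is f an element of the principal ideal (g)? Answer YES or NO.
In Q[x] the ideal (g) consists of all multiples of g, so f ∈ (g) iff g | f, i.e. iff the remainder of f on division by g is 0. Divide f by g (g is monic, so eliminate the leading term of the running remainder at each step):
  leading term -2·x^2: subtract (-2·x)·g(x) = -2·x^2 - 4·x, leaving -3·x - 5
  leading term -3·x: subtract (-3)·g(x) = -3·x - 6, leaving 1
The remainder r(x) = 1 ≠ 0 (and deg r < deg g), so g ∤ f, i.e. f ∉ (g).

Final answer: NO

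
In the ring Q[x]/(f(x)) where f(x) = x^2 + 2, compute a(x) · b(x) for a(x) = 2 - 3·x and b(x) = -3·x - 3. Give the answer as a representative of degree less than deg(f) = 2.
First multiply in Q[x] without reducing: a · b = 9·x^2 + 3·x - 6. Now divide by f(x) = x^2 + 2, eliminating the leading term at each step:
  leading term 9·x^2: subtract (9)·f(x) = 9·x^2 + 18, leaving 3·x - 24
The degree is now < 2, so this is the remainder. Hence a · b ≡ 3·x - 24 in Q[x]/(f).

Final answer: a · b ≡ 3·x - 24 (mod f(x))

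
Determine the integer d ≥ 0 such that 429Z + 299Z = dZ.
(429, 299) = (13); d = 13

In the PID Z, (a, b) is generated by gcd(a, b). Compute gcd(429, 299) with the extended Euclidean algorithm, tracking rows (r, s, t) with s·429 + t·299 = r:
  row A: (429, 1, 0)   [1·429 + 0·299 = 429]
  row B: (299, 0, 1)   [0·429 + 1·299 = 299]
  429 = 1·299 + 130   → row C = row A − 1·row B = (130, 1, −1)   [check: 1·429 − 1·299 = 130]
  299 = 2·130 + 39   → row D = row B − 2·row C = (39, −2, 3)   [check: −2·429 + 3·299 = 39]
  130 = 3·39 + 13   → row E = row C − 3·row D = (13, 7, −10)   [check: 7·429 − 10·299 = 13]
  39 = 3·13 + 0   → remainder 0, stop. gcd = 13 (last nonzero row E).
So gcd(429, 299) = 13, with Bézout identity 7·429 − 10·299 = 13. Containment (⊇): the Bézout identity exhibits 13 as an element of (429, 299), giving (13) ⊆ (429, 299). Containment (⊆): since 13 | 429 and 13 | 299 (429 = 13·33, 299 = 13·23), every Z-linear combination of 429 and 299 is divisible by 13, so (429, 299) ⊆ (13). Therefore (429, 299) = (13), d = 13.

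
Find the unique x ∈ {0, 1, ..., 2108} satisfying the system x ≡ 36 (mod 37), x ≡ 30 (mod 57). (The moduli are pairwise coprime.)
The moduli 37, 57 are pairwise coprime, so by the CRT there is a unique solution mod 37·57 = 2109.
Solve by successive substitution. Start with x ≡ 36 (mod 37).
  Combine with x ≡ 30 (mod 57): write x = 36 + 37·t and require 36 + 37·t ≡ 30 (mod 57), i.e. 37·t ≡ 30 − 36 ≡ 51 (mod 57). Since 37^(−1) ≡ 37 (mod 57), t ≡ 37·51 ≡ 6 (mod 57). So x ≡ 36 + 37·6 = 258 (mod 2109).
Unique solution in [0, 2109): x = 258.

Final answer: x ≡ 258 (mod 2109); the representative in [0, 2109) is 258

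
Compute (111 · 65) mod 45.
15

Reduce the factors first: 111 ≡ 21, 65 ≡ 20 (mod 45), so 111 · 65 ≡ 21 · 20 (mod 45). 21 · 20 = 420. Dividing by 45: 420 = 9·45 + 15. So (111 · 65) mod 45 = 15.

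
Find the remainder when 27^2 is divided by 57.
Use repeated squaring. Binary(2) = 10. Walk through the bits of the exponent 2 left-to-right: at each bit after the leading one, square the running value, then multiply by 27 if the bit is 1 (always reducing mod 57):
  bit 1 = 1 (leading): start with 27.
  bit 2 = 0: square 27^2 = 729 ≡ 45 (mod 57).
Final value: 27^2 ≡ 45 (mod 57).

Final answer: 45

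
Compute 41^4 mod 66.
Use repeated squaring. Binary(4) = 100. Walk through the bits of the exponent 4 left-to-right: at each bit after the leading one, square the running value, then multiply by 41 if the bit is 1 (always reducing mod 66):
  bit 1 = 1 (leading): start with 41.
  bit 2 = 0: square 41^2 = 1681 ≡ 31 (mod 66).
  bit 3 = 0: square 31^2 = 961 ≡ 37 (mod 66).
Final value: 41^4 ≡ 37 (mod 66).

Final answer: 37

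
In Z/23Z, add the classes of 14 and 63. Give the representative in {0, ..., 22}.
8

Reduce the summands first: 63 ≡ 17 (mod 23), so 14 + 63 ≡ 14 + 17 (mod 23). 14 + 17 = 31; 31 = 1·23 + 8, so (14 + 63) mod 23 = 8.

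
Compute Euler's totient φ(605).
φ is multiplicative, with φ(p^e) = p^e − p^(e−1). Factorise 605 = 5 · 11^2. Then
  φ(605) = (5 − 1) · (11^2 − 11^1) = 4 · 110 = 440.

Final answer: φ(605) = 440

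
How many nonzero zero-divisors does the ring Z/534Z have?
Z/534Z has 357 nonzero zero-divisors

In Z/534Z each nonzero element is either a unit (gcd with 534 is 1) or a zero-divisor (gcd > 1). The number of units is φ(534): factorise 534 = 2 · 3 · 89, so φ(534) = (2 − 1) · (3 − 1) · (89 − 1) = 1 · 2 · 88 = 176. The nonzero elements number 534 − 1 = 533. Hence the nonzero zero-divisors number 533 − 176 = 357.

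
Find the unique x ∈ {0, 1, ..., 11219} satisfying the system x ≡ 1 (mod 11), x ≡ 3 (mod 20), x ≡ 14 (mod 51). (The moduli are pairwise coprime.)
The moduli 11, 20, 51 are pairwise coprime, so by the CRT there is a unique solution mod 11·20·51 = 11220.
Solve by successive substitution. Start with x ≡ 1 (mod 11).
  Combine with x ≡ 3 (mod 20): write x = 1 + 11·t and require 1 + 11·t ≡ 3 (mod 20), i.e. 11·t ≡ 3 − 1 ≡ 2 (mod 20). Since 11^(−1) ≡ 11 (mod 20), t ≡ 11·2 ≡ 2 (mod 20). So x ≡ 1 + 11·2 = 23 (mod 220).
  Combine with x ≡ 14 (mod 51): write x = 23 + 220·t and require 23 + 220·t ≡ 14 (mod 51), i.e. 220·t ≡ 14 − 23 ≡ 42 (mod 51). Since 220^(−1) ≡ 16 (mod 51) (220 ≡ 16 (mod 51)), t ≡ 16·42 ≡ 9 (mod 51). So x ≡ 23 + 220·9 = 2003 (mod 11220).
Unique solution in [0, 11220): x = 2003.

Final answer: x ≡ 2003 (mod 11220); the representative in [0, 11220) is 2003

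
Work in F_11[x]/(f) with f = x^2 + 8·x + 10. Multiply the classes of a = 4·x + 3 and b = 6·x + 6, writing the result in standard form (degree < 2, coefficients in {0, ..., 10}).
Multiply as integer polynomials: a · b = 24·x^2 + 42·x + 18. Reducing coefficients mod 11: a · b ≡ 2·x^2 + 9·x + 7. Now divide by f(x) = x^2 + 8·x + 10 in F_11[x], eliminating the leading term at each step:
  leading term 2·x^2: subtract (2)·f(x) = 2·x^2 + 5·x + 9, leaving 4·x + 9 (coefficients mod 11)
The degree is now < 2, so this is the remainder. Hence a · b ≡ 4·x + 9 in F_11[x]/(f).

Final answer: a · b ≡ 4·x + 9 (mod f(x))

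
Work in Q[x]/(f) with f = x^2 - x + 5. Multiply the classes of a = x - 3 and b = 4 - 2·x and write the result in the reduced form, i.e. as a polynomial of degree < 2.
First multiply in Q[x] without reducing: a · b = -2·x^2 + 10·x - 12. Now divide by f(x) = x^2 - x + 5, eliminating the leading term at each step:
  leading term -2·x^2: subtract (-2)·f(x) = -2·x^2 + 2·x - 10, leaving 8·x - 2
The degree is now < 2, so this is the remainder. Hence a · b ≡ 8·x - 2 in Q[x]/(f).

Final answer: a · b ≡ 8·x - 2 (mod f(x))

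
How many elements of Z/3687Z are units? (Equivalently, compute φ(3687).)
An element a ∈ Z/3687Z is a unit iff gcd(a, 3687) = 1, so the number of units is φ(3687). φ is multiplicative, with φ(p^e) = p^e − p^(e−1). Factorise 3687 = 3 · 1229. Then
  φ(3687) = (3 − 1) · (1229 − 1) = 2 · 1228 = 2456.

Final answer: Z/3687Z has φ(3687) = 2456 units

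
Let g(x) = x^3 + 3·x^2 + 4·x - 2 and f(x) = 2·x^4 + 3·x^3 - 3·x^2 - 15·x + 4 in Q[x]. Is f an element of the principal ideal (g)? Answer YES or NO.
In Q[x] the ideal (g) consists of all multiples of g, so f ∈ (g) iff g | f, i.e. iff the remainder of f on division by g is 0. Divide f by g (g is monic, so eliminate the leading term of the running remainder at each step):
  leading term 2·x^4: subtract (2·x)·g(x) = 2·x^4 + 6·x^3 + 8·x^2 - 4·x, leaving -3·x^3 - 11·x^2 - 11·x + 4
  leading term -3·x^3: subtract (-3)·g(x) = -3·x^3 - 9·x^2 - 12·x + 6, leaving -2·x^2 + x - 2
The remainder r(x) = -2·x^2 + x - 2 ≠ 0 (and deg r < deg g), so g ∤ f, i.e. f ∉ (g).

Final answer: NO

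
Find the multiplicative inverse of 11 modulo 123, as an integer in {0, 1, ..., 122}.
Apply the extended Euclidean algorithm to (123, 11), tracking rows (r, s, t) with s·123 + t·11 = r. Each division r_prev = q·r_cur + r_new produces the new row as (previous row) − q·(current row):
  row A: (123, 1, 0)   [1·123 + 0·11 = 123]
  row B: (11, 0, 1)   [0·123 + 1·11 = 11]
  123 = 11·11 + 2   → row C = row A − 11·row B = (2, 1, −11)   [check: 1·123 − 11·11 = 2]
  11 = 5·2 + 1   → row D = row B − 5·row C = (1, −5, 56)   [check: −5·123 + 56·11 = 1]
  2 = 2·1 + 0   → remainder 0, stop. gcd = 1 (last nonzero row D).
The gcd is 1, so 11 is invertible mod 123. The last nonzero row gives −5·123 + 56·11 = 1, so t = 56. So 11^(−1) ≡ 56 (mod 123). Verify: 11 · 56 = 616 ≡ 1 (mod 123). ✓

Final answer: 11^(−1) ≡ 56 (mod 123)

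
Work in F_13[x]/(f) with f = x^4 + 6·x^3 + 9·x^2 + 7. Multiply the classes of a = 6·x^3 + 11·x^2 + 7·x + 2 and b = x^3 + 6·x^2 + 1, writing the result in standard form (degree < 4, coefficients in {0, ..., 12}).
Multiply as integer polynomials: a · b = 6·x^6 + 47·x^5 + 73·x^4 + 50·x^3 + 23·x^2 + 7·x + 2. Reducing coefficients mod 13: a · b ≡ 6·x^6 + 8·x^5 + 8·x^4 + 11·x^3 + 10·x^2 + 7·x + 2. Now divide by f(x) = x^4 + 6·x^3 + 9·x^2 + 7 in F_13[x], eliminating the leading term at each step:
  leading term 6·x^6: subtract (6·x^2)·f(x) = 6·x^6 + 10·x^5 + 2·x^4 + 3·x^2, leaving 11·x^5 + 6·x^4 + 11·x^3 + 7·x^2 + 7·x + 2 (coefficients mod 13)
  leading term 11·x^5: subtract (11·x)·f(x) = 11·x^5 + x^4 + 8·x^3 + 12·x, leaving 5·x^4 + 3·x^3 + 7·x^2 + 8·x + 2 (coefficients mod 13)
  leading term 5·x^4: subtract (5)·f(x) = 5·x^4 + 4·x^3 + 6·x^2 + 9, leaving 12·x^3 + x^2 + 8·x + 6 (coefficients mod 13)
The degree is now < 4, so this is the remainder. Hence a · b ≡ 12·x^3 + x^2 + 8·x + 6 in F_13[x]/(f).

Final answer: a · b ≡ 12·x^3 + x^2 + 8·x + 6 (mod f(x))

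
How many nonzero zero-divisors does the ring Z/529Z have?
Z/529Z has 22 nonzero zero-divisors

In Z/529Z each nonzero element is either a unit (gcd with 529 is 1) or a zero-divisor (gcd > 1). The number of units is φ(529): factorise 529 = 23^2, so φ(529) = (23^2 − 23^1) = 506 = 506. The nonzero elements number 529 − 1 = 528. Hence the nonzero zero-divisors number 528 − 506 = 22.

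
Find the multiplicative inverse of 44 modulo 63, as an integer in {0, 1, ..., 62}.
44^(−1) ≡ 53 (mod 63)

Apply the extended Euclidean algorithm to (63, 44), tracking rows (r, s, t) with s·63 + t·44 = r. Each division r_prev = q·r_cur + r_new produces the new row as (previous row) − q·(current row):
  row A: (63, 1, 0)   [1·63 + 0·44 = 63]
  row B: (44, 0, 1)   [0·63 + 1·44 = 44]
  63 = 1·44 + 19   → row C = row A − 1·row B = (19, 1, −1)   [check: 1·63 − 1·44 = 19]
  44 = 2·19 + 6   → row D = row B − 2·row C = (6, −2, 3)   [check: −2·63 + 3·44 = 6]
  19 = 3·6 + 1   → row E = row C − 3·row D = (1, 7, −10)   [check: 7·63 − 10·44 = 1]
  6 = 6·1 + 0   → remainder 0, stop. gcd = 1 (last nonzero row E).
The gcd is 1, so 44 is invertible mod 63. The last nonzero row gives 7·63 − 10·44 = 1, so t = −10. So 44^(−1) ≡ −10 ≡ 53 (mod 63). Verify: 44 · 53 = 2332 ≡ 1 (mod 63). ✓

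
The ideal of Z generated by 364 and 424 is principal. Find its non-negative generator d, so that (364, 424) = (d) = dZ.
In the PID Z, (a, b) is generated by gcd(a, b). Compute gcd(424, 364) with the extended Euclidean algorithm, tracking rows (r, s, t) with s·424 + t·364 = r:
  row A: (424, 1, 0)   [1·424 + 0·364 = 424]
  row B: (364, 0, 1)   [0·424 + 1·364 = 364]
  424 = 1·364 + 60   → row C = row A − 1·row B = (60, 1, −1)   [check: 1·424 − 1·364 = 60]
  364 = 6·60 + 4   → row D = row B − 6·row C = (4, −6, 7)   [check: −6·424 + 7·364 = 4]
  60 = 15·4 + 0   → remainder 0, stop. gcd = 4 (last nonzero row D).
So gcd(364, 424) = 4, with Bézout identity −6·424 + 7·364 = 4. Containment (⊇): the Bézout identity exhibits 4 as an element of (364, 424), giving (4) ⊆ (364, 424). Containment (⊆): since 4 | 364 and 4 | 424 (364 = 4·91, 424 = 4·106), every Z-linear combination of 364 and 424 is divisible by 4, so (364, 424) ⊆ (4). Therefore (364, 424) = (4), d = 4.

Final answer: (364, 424) = (4); d = 4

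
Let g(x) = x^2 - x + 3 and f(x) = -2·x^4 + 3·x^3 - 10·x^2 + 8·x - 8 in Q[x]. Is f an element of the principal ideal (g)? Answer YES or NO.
In Q[x] the ideal (g) consists of all multiples of g, so f ∈ (g) iff g | f, i.e. iff the remainder of f on division by g is 0. Divide f by g (g is monic, so eliminate the leading term of the running remainder at each step):
  leading term -2·x^4: subtract (-2·x^2)·g(x) = -2·x^4 + 2·x^3 - 6·x^2, leaving x^3 - 4·x^2 + 8·x - 8
  leading term x^3: subtract (x)·g(x) = x^3 - x^2 + 3·x, leaving -3·x^2 + 5·x - 8
  leading term -3·x^2: subtract (-3)·g(x) = -3·x^2 + 3·x - 9, leaving 2·x + 1
The remainder r(x) = 2·x + 1 ≠ 0 (and deg r < deg g), so g ∤ f, i.e. f ∉ (g).

Final answer: NO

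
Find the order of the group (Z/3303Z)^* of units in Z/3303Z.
|(Z/3303Z)^*| = 2196

(Z/3303Z)^* consists of the classes a with gcd(a, 3303) = 1, so its order is φ(3303). φ is multiplicative, with φ(p^e) = p^e − p^(e−1). Factorise 3303 = 3^2 · 367. Then
  φ(3303) = (3^2 − 3^1) · (367 − 1) = 6 · 366 = 2196.
Thus |(Z/3303Z)^*| = 2196.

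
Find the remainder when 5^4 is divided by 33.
Use repeated squaring. Binary(4) = 100. Walk through the bits of the exponent 4 left-to-right: at each bit after the leading one, square the running value, then multiply by 5 if the bit is 1 (always reducing mod 33):
  bit 1 = 1 (leading): start with 5.
  bit 2 = 0: square 5^2 = 25 (mod 33).
  bit 3 = 0: square 25^2 = 625 ≡ 31 (mod 33).
Final value: 5^4 ≡ 31 (mod 33).

Final answer: 31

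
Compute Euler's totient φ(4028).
φ(4028) = 1872

φ is multiplicative, with φ(p^e) = p^e − p^(e−1). Factorise 4028 = 2^2 · 19 · 53. Then
  φ(4028) = (2^2 − 2^1) · (19 − 1) · (53 − 1) = 2 · 18 · 52 = 1872.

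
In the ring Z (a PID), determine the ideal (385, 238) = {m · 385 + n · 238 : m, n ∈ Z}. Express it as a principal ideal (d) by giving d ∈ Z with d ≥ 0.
(385, 238) = (7); d = 7

In the PID Z, (a, b) is generated by gcd(a, b). Compute gcd(385, 238) with the extended Euclidean algorithm, tracking rows (r, s, t) with s·385 + t·238 = r:
  row A: (385, 1, 0)   [1·385 + 0·238 = 385]
  row B: (238, 0, 1)   [0·385 + 1·238 = 238]
  385 = 1·238 + 147   → row C = row A − 1·row B = (147, 1, −1)   [check: 1·385 − 1·238 = 147]
  238 = 1·147 + 91   → row D = row B − 1·row C = (91, −1, 2)   [check: −1·385 + 2·238 = 91]
  147 = 1·91 + 56   → row E = row C − 1·row D = (56, 2, −3)   [check: 2·385 − 3·238 = 56]
  91 = 1·56 + 35   → row F = row D − 1·row E = (35, −3, 5)   [check: −3·385 + 5·238 = 35]
  56 = 1·35 + 21   → row G = row E − 1·row F = (21, 5, −8)   [check: 5·385 − 8·238 = 21]
  35 = 1·21 + 14   → row H = row F − 1·row G = (14, −8, 13)   [check: −8·385 + 13·238 = 14]
  21 = 1·14 + 7   → row I = row G − 1·row H = (7, 13, −21)   [check: 13·385 − 21·238 = 7]
  14 = 2·7 + 0   → remainder 0, stop. gcd = 7 (last nonzero row I).
So gcd(385, 238) = 7, with Bézout identity 13·385 − 21·238 = 7. Containment (⊇): the Bézout identity exhibits 7 as an element of (385, 238), giving (7) ⊆ (385, 238). Containment (⊆): since 7 | 385 and 7 | 238 (385 = 7·55, 238 = 7·34), every Z-linear combination of 385 and 238 is divisible by 7, so (385, 238) ⊆ (7). Therefore (385, 238) = (7), d = 7.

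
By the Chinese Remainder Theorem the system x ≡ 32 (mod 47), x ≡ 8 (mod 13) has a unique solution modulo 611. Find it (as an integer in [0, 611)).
x ≡ 502 (mod 611); the representative in [0, 611) is 502

The moduli 47, 13 are pairwise coprime, so by the CRT there is a unique solution mod 47·13 = 611.
Solve by successive substitution. Start with x ≡ 32 (mod 47).
  Combine with x ≡ 8 (mod 13): write x = 32 + 47·t and require 32 + 47·t ≡ 8 (mod 13), i.e. 47·t ≡ 8 − 32 ≡ 2 (mod 13). Since 47^(−1) ≡ 5 (mod 13) (47 ≡ 8 (mod 13)), t ≡ 5·2 ≡ 10 (mod 13). So x ≡ 32 + 47·10 = 502 (mod 611).
Unique solution in [0, 611): x = 502.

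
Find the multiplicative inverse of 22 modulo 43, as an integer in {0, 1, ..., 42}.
22^(−1) ≡ 2 (mod 43)

Apply the extended Euclidean algorithm to (43, 22), tracking rows (r, s, t) with s·43 + t·22 = r. Each division r_prev = q·r_cur + r_new produces the new row as (previous row) − q·(current row):
  row A: (43, 1, 0)   [1·43 + 0·22 = 43]
  row B: (22, 0, 1)   [0·43 + 1·22 = 22]
  43 = 1·22 + 21   → row C = row A − 1·row B = (21, 1, −1)   [check: 1·43 − 1·22 = 21]
  22 = 1·21 + 1   → row D = row B − 1·row C = (1, −1, 2)   [check: −1·43 + 2·22 = 1]
  21 = 21·1 + 0   → remainder 0, stop. gcd = 1 (last nonzero row D).
The gcd is 1, so 22 is invertible mod 43. The last nonzero row gives −1·43 + 2·22 = 1, so t = 2. So 22^(−1) ≡ 2 (mod 43). Verify: 22 · 2 = 44 ≡ 1 (mod 43). ✓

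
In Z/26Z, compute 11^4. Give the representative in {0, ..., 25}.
3

Use repeated squaring. Binary(4) = 100. Walk through the bits of the exponent 4 left-to-right: at each bit after the leading one, square the running value, then multiply by 11 if the bit is 1 (always reducing mod 26):
  bit 1 = 1 (leading): start with 11.
  bit 2 = 0: square 11^2 = 121 ≡ 17 (mod 26).
  bit 3 = 0: square 17^2 = 289 ≡ 3 (mod 26).
Final value: 11^4 ≡ 3 (mod 26).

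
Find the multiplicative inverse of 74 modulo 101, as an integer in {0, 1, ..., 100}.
Apply the extended Euclidean algorithm to (101, 74), tracking rows (r, s, t) with s·101 + t·74 = r. Each division r_prev = q·r_cur + r_new produces the new row as (previous row) − q·(current row):
  row A: (101, 1, 0)   [1·101 + 0·74 = 101]
  row B: (74, 0, 1)   [0·101 + 1·74 = 74]
  101 = 1·74 + 27   → row C = row A − 1·row B = (27, 1, −1)   [check: 1·101 − 1·74 = 27]
  74 = 2·27 + 20   → row D = row B − 2·row C = (20, −2, 3)   [check: −2·101 + 3·74 = 20]
  27 = 1·20 + 7   → row E = row C − 1·row D = (7, 3, −4)   [check: 3·101 − 4·74 = 7]
  20 = 2·7 + 6   → row F = row D − 2·row E = (6, −8, 11)   [check: −8·101 + 11·74 = 6]
  7 = 1·6 + 1   → row G = row E − 1·row F = (1, 11, −15)   [check: 11·101 − 15·74 = 1]
  6 = 6·1 + 0   → remainder 0, stop. gcd = 1 (last nonzero row G).
The gcd is 1, so 74 is invertible mod 101. The last nonzero row gives 11·101 − 15·74 = 1, so t = −15. So 74^(−1) ≡ −15 ≡ 86 (mod 101). Verify: 74 · 86 = 6364 ≡ 1 (mod 101). ✓

Final answer: 74^(−1) ≡ 86 (mod 101)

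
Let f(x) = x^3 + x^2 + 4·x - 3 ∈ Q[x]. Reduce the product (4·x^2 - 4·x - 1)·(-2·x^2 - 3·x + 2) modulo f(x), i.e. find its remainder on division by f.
First multiply in Q[x] without reducing: a · b = -8·x^4 - 4·x^3 + 22·x^2 - 5·x - 2. Now divide by f(x) = x^3 + x^2 + 4·x - 3, eliminating the leading term at each step:
  leading term -8·x^4: subtract (-8·x)·f(x) = -8·x^4 - 8·x^3 - 32·x^2 + 24·x, leaving 4·x^3 + 54·x^2 - 29·x - 2
  leading term 4·x^3: subtract (4)·f(x) = 4·x^3 + 4·x^2 + 16·x - 12, leaving 50·x^2 - 45·x + 10
The degree is now < 3, so this is the remainder. Hence a · b ≡ 50·x^2 - 45·x + 10 in Q[x]/(f).

Final answer: a · b ≡ 50·x^2 - 45·x + 10 (mod f(x))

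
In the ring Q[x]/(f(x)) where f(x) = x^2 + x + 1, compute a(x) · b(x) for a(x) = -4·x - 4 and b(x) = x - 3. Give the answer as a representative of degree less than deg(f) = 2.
First multiply in Q[x] without reducing: a · b = -4·x^2 + 8·x + 12. Now divide by f(x) = x^2 + x + 1, eliminating the leading term at each step:
  leading term -4·x^2: subtract (-4)·f(x) = -4·x^2 - 4·x - 4, leaving 12·x + 16
The degree is now < 2, so this is the remainder. Hence a · b ≡ 12·x + 16 in Q[x]/(f).

Final answer: a · b ≡ 12·x + 16 (mod f(x))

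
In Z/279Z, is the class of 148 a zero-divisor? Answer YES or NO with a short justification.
gcd(148, 279) = 1, so 148 is a unit in Z/279Z (it has a multiplicative inverse). A unit cannot be a zero-divisor: if 148·b ≡ 0 then multiplying both sides by 148^(−1) gives b ≡ 0. So 148 is not a zero-divisor.

Final answer: NO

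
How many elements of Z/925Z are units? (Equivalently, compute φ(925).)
An element a ∈ Z/925Z is a unit iff gcd(a, 925) = 1, so the number of units is φ(925). φ is multiplicative, with φ(p^e) = p^e − p^(e−1). Factorise 925 = 5^2 · 37. Then
  φ(925) = (5^2 − 5^1) · (37 − 1) = 20 · 36 = 720.

Final answer: Z/925Z has φ(925) = 720 units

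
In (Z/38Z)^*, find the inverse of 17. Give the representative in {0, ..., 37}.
Apply the extended Euclidean algorithm to (38, 17), tracking rows (r, s, t) with s·38 + t·17 = r. Each division r_prev = q·r_cur + r_new produces the new row as (previous row) − q·(current row):
  row A: (38, 1, 0)   [1·38 + 0·17 = 38]
  row B: (17, 0, 1)   [0·38 + 1·17 = 17]
  38 = 2·17 + 4   → row C = row A − 2·row B = (4, 1, −2)   [check: 1·38 − 2·17 = 4]
  17 = 4·4 + 1   → row D = row B − 4·row C = (1, −4, 9)   [check: −4·38 + 9·17 = 1]
  4 = 4·1 + 0   → remainder 0, stop. gcd = 1 (last nonzero row D).
The gcd is 1, so 17 is invertible mod 38. The last nonzero row gives −4·38 + 9·17 = 1, so t = 9. So 17^(−1) ≡ 9 (mod 38). Verify: 17 · 9 = 153 ≡ 1 (mod 38). ✓

Final answer: 17^(−1) ≡ 9 (mod 38)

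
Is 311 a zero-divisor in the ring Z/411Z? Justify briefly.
gcd(311, 411) = 1, so 311 is a unit in Z/411Z (it has a multiplicative inverse). A unit cannot be a zero-divisor: if 311·b ≡ 0 then multiplying both sides by 311^(−1) gives b ≡ 0. So 311 is not a zero-divisor.

Final answer: NO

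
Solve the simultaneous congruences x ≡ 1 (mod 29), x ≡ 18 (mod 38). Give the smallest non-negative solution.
The moduli 29, 38 are pairwise coprime, so by the CRT there is a unique solution mod 29·38 = 1102.
Solve by successive substitution. Start with x ≡ 1 (mod 29).
  Combine with x ≡ 18 (mod 38): write x = 1 + 29·t and require 1 + 29·t ≡ 18 (mod 38), i.e. 29·t ≡ 18 − 1 ≡ 17 (mod 38). Since 29^(−1) ≡ 21 (mod 38), t ≡ 21·17 ≡ 15 (mod 38). So x ≡ 1 + 29·15 = 436 (mod 1102).
Unique solution in [0, 1102): x = 436.

Final answer: x ≡ 436 (mod 1102); the representative in [0, 1102) is 436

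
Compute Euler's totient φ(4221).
φ(4221) = 2376

φ is multiplicative, with φ(p^e) = p^e − p^(e−1). Factorise 4221 = 3^2 · 7 · 67. Then
  φ(4221) = (3^2 − 3^1) · (7 − 1) · (67 − 1) = 6 · 6 · 66 = 2376.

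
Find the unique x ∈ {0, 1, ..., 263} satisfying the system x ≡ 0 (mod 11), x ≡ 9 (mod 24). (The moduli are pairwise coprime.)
x ≡ 33 (mod 264); the representative in [0, 264) is 33

The moduli 11, 24 are pairwise coprime, so by the CRT there is a unique solution mod 11·24 = 264.
Solve by successive substitution. Start with x ≡ 0 (mod 11).
  Combine with x ≡ 9 (mod 24): write x = 11·t and require 11·t ≡ 9 (mod 24). Since 11^(−1) ≡ 11 (mod 24), t ≡ 11·9 ≡ 3 (mod 24). So x ≡ 11·3 = 33 (mod 264).
Unique solution in [0, 264): x = 33.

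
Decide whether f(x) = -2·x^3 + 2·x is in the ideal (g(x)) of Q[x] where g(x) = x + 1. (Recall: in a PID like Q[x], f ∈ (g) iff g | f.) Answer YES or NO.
YES

In Q[x] the ideal (g) consists of all multiples of g, so f ∈ (g) iff g | f, i.e. iff the remainder of f on division by g is 0. Divide f by g (g is monic, so eliminate the leading term of the running remainder at each step):
  leading term -2·x^3: subtract (-2·x^2)·g(x) = -2·x^3 - 2·x^2, leaving 2·x^2 + 2·x
  leading term 2·x^2: subtract (2·x)·g(x) = 2·x^2 + 2·x, leaving 0
The remainder is 0, so f(x) = g(x) · h(x) with h(x) = -2·x^2 + 2·x. Hence g | f, i.e. f ∈ (g).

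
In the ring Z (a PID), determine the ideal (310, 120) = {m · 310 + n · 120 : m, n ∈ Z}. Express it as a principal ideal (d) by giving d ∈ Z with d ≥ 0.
(310, 120) = (10); d = 10

In the PID Z, (a, b) is generated by gcd(a, b). Compute gcd(310, 120) with the extended Euclidean algorithm, tracking rows (r, s, t) with s·310 + t·120 = r:
  row A: (310, 1, 0)   [1·310 + 0·120 = 310]
  row B: (120, 0, 1)   [0·310 + 1·120 = 120]
  310 = 2·120 + 70   → row C = row A − 2·row B = (70, 1, −2)   [check: 1·310 − 2·120 = 70]
  120 = 1·70 + 50   → row D = row B − 1·row C = (50, −1, 3)   [check: −1·310 + 3·120 = 50]
  70 = 1·50 + 20   → row E = row C − 1·row D = (20, 2, −5)   [check: 2·310 − 5·120 = 20]
  50 = 2·20 + 10   → row F = row D − 2·row E = (10, −5, 13)   [check: −5·310 + 13·120 = 10]
  20 = 2·10 + 0   → remainder 0, stop. gcd = 10 (last nonzero row F).
So gcd(310, 120) = 10, with Bézout identity −5·310 + 13·120 = 10. Containment (⊇): the Bézout identity exhibits 10 as an element of (310, 120), giving (10) ⊆ (310, 120). Containment (⊆): since 10 | 310 and 10 | 120 (310 = 10·31, 120 = 10·12), every Z-linear combination of 310 and 120 is divisible by 10, so (310, 120) ⊆ (10). Therefore (310, 120) = (10), d = 10.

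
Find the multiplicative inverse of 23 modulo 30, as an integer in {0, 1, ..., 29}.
23^(−1) ≡ 17 (mod 30)

Apply the extended Euclidean algorithm to (30, 23), tracking rows (r, s, t) with s·30 + t·23 = r. Each division r_prev = q·r_cur + r_new produces the new row as (previous row) − q·(current row):
  row A: (30, 1, 0)   [1·30 + 0·23 = 30]
  row B: (23, 0, 1)   [0·30 + 1·23 = 23]
  30 = 1·23 + 7   → row C = row A − 1·row B = (7, 1, −1)   [check: 1·30 − 1·23 = 7]
  23 = 3·7 + 2   → row D = row B − 3·row C = (2, −3, 4)   [check: −3·30 + 4·23 = 2]
  7 = 3·2 + 1   → row E = row C − 3·row D = (1, 10, −13)   [check: 10·30 − 13·23 = 1]
  2 = 2·1 + 0   → remainder 0, stop. gcd = 1 (last nonzero row E).
The gcd is 1, so 23 is invertible mod 30. The last nonzero row gives 10·30 − 13·23 = 1, so t = −13. So 23^(−1) ≡ −13 ≡ 17 (mod 30). Verify: 23 · 17 = 391 ≡ 1 (mod 30). ✓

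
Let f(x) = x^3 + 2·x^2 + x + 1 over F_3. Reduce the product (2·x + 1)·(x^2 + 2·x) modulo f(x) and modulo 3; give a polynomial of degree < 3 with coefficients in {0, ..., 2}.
Multiply as integer polynomials: a · b = 2·x^3 + 5·x^2 + 2·x. Reducing coefficients mod 3: a · b ≡ 2·x^3 + 2·x^2 + 2·x. Now divide by f(x) = x^3 + 2·x^2 + x + 1 in F_3[x], eliminating the leading term at each step:
  leading term 2·x^3: subtract (2)·f(x) = 2·x^3 + x^2 + 2·x + 2, leaving x^2 + 1 (coefficients mod 3)
The degree is now < 3, so this is the remainder. Hence a · b ≡ x^2 + 1 in F_3[x]/(f).

Final answer: a · b ≡ x^2 + 1 (mod f(x))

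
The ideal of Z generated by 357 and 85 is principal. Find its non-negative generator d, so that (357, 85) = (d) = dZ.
In the PID Z, (a, b) is generated by gcd(a, b). Compute gcd(357, 85) with the extended Euclidean algorithm, tracking rows (r, s, t) with s·357 + t·85 = r:
  row A: (357, 1, 0)   [1·357 + 0·85 = 357]
  row B: (85, 0, 1)   [0·357 + 1·85 = 85]
  357 = 4·85 + 17   → row C = row A − 4·row B = (17, 1, −4)   [check: 1·357 − 4·85 = 17]
  85 = 5·17 + 0   → remainder 0, stop. gcd = 17 (last nonzero row C).
So gcd(357, 85) = 17, with Bézout identity 1·357 − 4·85 = 17. Containment (⊇): the Bézout identity exhibits 17 as an element of (357, 85), giving (17) ⊆ (357, 85). Containment (⊆): since 17 | 357 and 17 | 85 (357 = 17·21, 85 = 17·5), every Z-linear combination of 357 and 85 is divisible by 17, so (357, 85) ⊆ (17). Therefore (357, 85) = (17), d = 17.

Final answer: (357, 85) = (17); d = 17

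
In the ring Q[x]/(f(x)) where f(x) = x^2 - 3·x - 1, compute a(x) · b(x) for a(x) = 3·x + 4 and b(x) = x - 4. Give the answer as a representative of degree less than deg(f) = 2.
First multiply in Q[x] without reducing: a · b = 3·x^2 - 8·x - 16. Now divide by f(x) = x^2 - 3·x - 1, eliminating the leading term at each step:
  leading term 3·x^2: subtract (3)·f(x) = 3·x^2 - 9·x - 3, leaving x - 13
The degree is now < 2, so this is the remainder. Hence a · b ≡ x - 13 in Q[x]/(f).

Final answer: a · b ≡ x - 13 (mod f(x))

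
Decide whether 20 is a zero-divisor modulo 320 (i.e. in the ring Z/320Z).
gcd(20, 320) = 20 > 1, so 20 is not a unit in Z/320Z. In Z/nZ every nonzero non-unit is a zero-divisor: explicitly, take b = 320/gcd = 16 ≠ 0 (mod 320); then 20·16 = 320 = 1·320, i.e. 20·16 ≡ 0 (mod 320). So 20 is a zero-divisor.

Final answer: YES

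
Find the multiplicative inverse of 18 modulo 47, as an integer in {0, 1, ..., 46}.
Apply the extended Euclidean algorithm to (47, 18), tracking rows (r, s, t) with s·47 + t·18 = r. Each division r_prev = q·r_cur + r_new produces the new row as (previous row) − q·(current row):
  row A: (47, 1, 0)   [1·47 + 0·18 = 47]
  row B: (18, 0, 1)   [0·47 + 1·18 = 18]
  47 = 2·18 + 11   → row C = row A − 2·row B = (11, 1, −2)   [check: 1·47 − 2·18 = 11]
  18 = 1·11 + 7   → row D = row B − 1·row C = (7, −1, 3)   [check: −1·47 + 3·18 = 7]
  11 = 1·7 + 4   → row E = row C − 1·row D = (4, 2, −5)   [check: 2·47 − 5·18 = 4]
  7 = 1·4 + 3   → row F = row D − 1·row E = (3, −3, 8)   [check: −3·47 + 8·18 = 3]
  4 = 1·3 + 1   → row G = row E − 1·row F = (1, 5, −13)   [check: 5·47 − 13·18 = 1]
  3 = 3·1 + 0   → remainder 0, stop. gcd = 1 (last nonzero row G).
The gcd is 1, so 18 is invertible mod 47. The last nonzero row gives 5·47 − 13·18 = 1, so t = −13. So 18^(−1) ≡ −13 ≡ 34 (mod 47). Verify: 18 · 34 = 612 ≡ 1 (mod 47). ✓

Final answer: 18^(−1) ≡ 34 (mod 47)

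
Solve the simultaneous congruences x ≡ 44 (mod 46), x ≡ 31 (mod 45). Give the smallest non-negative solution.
x ≡ 1516 (mod 2070); the representative in [0, 2070) is 1516

The moduli 46, 45 are pairwise coprime, so by the CRT there is a unique solution mod 46·45 = 2070.
Solve by successive substitution. Start with x ≡ 44 (mod 46).
  Combine with x ≡ 31 (mod 45): write x = 44 + 46·t and require 44 + 46·t ≡ 31 (mod 45), i.e. 46·t ≡ 31 − 44 ≡ 32 (mod 45). Since 46^(−1) ≡ 1 (mod 45) (46 ≡ 1 (mod 45)), t ≡ 1·32 ≡ 32 (mod 45). So x ≡ 44 + 46·32 = 1516 (mod 2070).
Unique solution in [0, 2070): x = 1516.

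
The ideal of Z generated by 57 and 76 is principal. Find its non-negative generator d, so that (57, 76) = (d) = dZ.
In the PID Z, (a, b) is generated by gcd(a, b). Compute gcd(76, 57) with the extended Euclidean algorithm, tracking rows (r, s, t) with s·76 + t·57 = r:
  row A: (76, 1, 0)   [1·76 + 0·57 = 76]
  row B: (57, 0, 1)   [0·76 + 1·57 = 57]
  76 = 1·57 + 19   → row C = row A − 1·row B = (19, 1, −1)   [check: 1·76 − 1·57 = 19]
  57 = 3·19 + 0   → remainder 0, stop. gcd = 19 (last nonzero row C).
So gcd(57, 76) = 19, with Bézout identity 1·76 − 1·57 = 19. Containment (⊇): the Bézout identity exhibits 19 as an element of (57, 76), giving (19) ⊆ (57, 76). Containment (⊆): since 19 | 57 and 19 | 76 (57 = 19·3, 76 = 19·4), every Z-linear combination of 57 and 76 is divisible by 19, so (57, 76) ⊆ (19). Therefore (57, 76) = (19), d = 19.

Final answer: (57, 76) = (19); d = 19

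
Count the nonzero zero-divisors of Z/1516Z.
Z/1516Z has 759 nonzero zero-divisors

In Z/1516Z each nonzero element is either a unit (gcd with 1516 is 1) or a zero-divisor (gcd > 1). The number of units is φ(1516): factorise 1516 = 2^2 · 379, so φ(1516) = (2^2 − 2^1) · (379 − 1) = 2 · 378 = 756. The nonzero elements number 1516 − 1 = 1515. Hence the nonzero zero-divisors number 1515 − 756 = 759.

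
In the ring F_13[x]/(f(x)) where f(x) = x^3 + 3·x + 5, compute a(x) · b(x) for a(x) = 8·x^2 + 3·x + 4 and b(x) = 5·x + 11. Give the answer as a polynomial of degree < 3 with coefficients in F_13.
Multiply as integer polynomials: a · b = 40·x^3 + 103·x^2 + 53·x + 44. Reducing coefficients mod 13: a · b ≡ x^3 + 12·x^2 + x + 5. Now divide by f(x) = x^3 + 3·x + 5 in F_13[x], eliminating the leading term at each step:
  leading term x^3: subtract (1)·f(x) = x^3 + 3·x + 5, leaving 12·x^2 + 11·x (coefficients mod 13)
The degree is now < 3, so this is the remainder. Hence a · b ≡ 12·x^2 + 11·x in F_13[x]/(f).

Final answer: a · b ≡ 12·x^2 + 11·x (mod f(x))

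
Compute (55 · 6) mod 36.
6

Reduce the factors first: 55 ≡ 19 (mod 36), so 55 · 6 ≡ 19 · 6 (mod 36). 19 · 6 = 114. Dividing by 36: 114 = 3·36 + 6. So (55 · 6) mod 36 = 6.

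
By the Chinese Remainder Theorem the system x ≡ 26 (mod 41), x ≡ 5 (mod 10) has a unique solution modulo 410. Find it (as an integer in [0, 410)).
x ≡ 395 (mod 410); the representative in [0, 410) is 395

The moduli 41, 10 are pairwise coprime, so by the CRT there is a unique solution mod 41·10 = 410.
Solve by successive substitution. Start with x ≡ 26 (mod 41).
  Combine with x ≡ 5 (mod 10): write x = 26 + 41·t and require 26 + 41·t ≡ 5 (mod 10), i.e. 41·t ≡ 5 − 26 ≡ 9 (mod 10). Since 41^(−1) ≡ 1 (mod 10) (41 ≡ 1 (mod 10)), t ≡ 1·9 ≡ 9 (mod 10). So x ≡ 26 + 41·9 = 395 (mod 410).
Unique solution in [0, 410): x = 395.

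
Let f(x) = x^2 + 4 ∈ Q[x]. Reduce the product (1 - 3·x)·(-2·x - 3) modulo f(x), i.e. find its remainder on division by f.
a · b ≡ 7·x - 27 (mod f(x))

First multiply in Q[x] without reducing: a · b = 6·x^2 + 7·x - 3. Now divide by f(x) = x^2 + 4, eliminating the leading term at each step:
  leading term 6·x^2: subtract (6)·f(x) = 6·x^2 + 24, leaving 7·x - 27
The degree is now < 2, so this is the remainder. Hence a · b ≡ 7·x - 27 in Q[x]/(f).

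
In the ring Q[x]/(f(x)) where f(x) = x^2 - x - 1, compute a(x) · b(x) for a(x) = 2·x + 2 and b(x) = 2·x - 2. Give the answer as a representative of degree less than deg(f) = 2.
First multiply in Q[x] without reducing: a · b = 4·x^2 - 4. Now divide by f(x) = x^2 - x - 1, eliminating the leading term at each step:
  leading term 4·x^2: subtract (4)·f(x) = 4·x^2 - 4·x - 4, leaving 4·x
The degree is now < 2, so this is the remainder. Hence a · b ≡ 4·x in Q[x]/(f).

Final answer: a · b ≡ 4·x (mod f(x))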